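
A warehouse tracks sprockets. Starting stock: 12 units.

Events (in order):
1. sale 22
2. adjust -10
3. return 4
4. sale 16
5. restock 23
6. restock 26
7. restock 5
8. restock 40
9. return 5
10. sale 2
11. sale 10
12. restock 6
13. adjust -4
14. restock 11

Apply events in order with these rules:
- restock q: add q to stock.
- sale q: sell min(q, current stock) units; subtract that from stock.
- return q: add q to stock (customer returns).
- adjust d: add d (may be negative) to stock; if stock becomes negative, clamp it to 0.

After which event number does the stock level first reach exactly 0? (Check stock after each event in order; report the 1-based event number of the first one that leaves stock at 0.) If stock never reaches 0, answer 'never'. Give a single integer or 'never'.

Processing events:
Start: stock = 12
  Event 1 (sale 22): sell min(22,12)=12. stock: 12 - 12 = 0. total_sold = 12
  Event 2 (adjust -10): 0 + -10 = 0 (clamped to 0)
  Event 3 (return 4): 0 + 4 = 4
  Event 4 (sale 16): sell min(16,4)=4. stock: 4 - 4 = 0. total_sold = 16
  Event 5 (restock 23): 0 + 23 = 23
  Event 6 (restock 26): 23 + 26 = 49
  Event 7 (restock 5): 49 + 5 = 54
  Event 8 (restock 40): 54 + 40 = 94
  Event 9 (return 5): 94 + 5 = 99
  Event 10 (sale 2): sell min(2,99)=2. stock: 99 - 2 = 97. total_sold = 18
  Event 11 (sale 10): sell min(10,97)=10. stock: 97 - 10 = 87. total_sold = 28
  Event 12 (restock 6): 87 + 6 = 93
  Event 13 (adjust -4): 93 + -4 = 89
  Event 14 (restock 11): 89 + 11 = 100
Final: stock = 100, total_sold = 28

First zero at event 1.

Answer: 1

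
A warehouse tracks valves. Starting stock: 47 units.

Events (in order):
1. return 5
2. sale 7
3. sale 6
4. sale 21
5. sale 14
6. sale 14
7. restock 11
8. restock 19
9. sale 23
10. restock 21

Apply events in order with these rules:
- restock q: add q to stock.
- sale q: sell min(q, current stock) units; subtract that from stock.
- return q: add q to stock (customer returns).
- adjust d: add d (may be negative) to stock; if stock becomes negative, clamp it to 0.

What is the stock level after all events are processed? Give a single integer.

Processing events:
Start: stock = 47
  Event 1 (return 5): 47 + 5 = 52
  Event 2 (sale 7): sell min(7,52)=7. stock: 52 - 7 = 45. total_sold = 7
  Event 3 (sale 6): sell min(6,45)=6. stock: 45 - 6 = 39. total_sold = 13
  Event 4 (sale 21): sell min(21,39)=21. stock: 39 - 21 = 18. total_sold = 34
  Event 5 (sale 14): sell min(14,18)=14. stock: 18 - 14 = 4. total_sold = 48
  Event 6 (sale 14): sell min(14,4)=4. stock: 4 - 4 = 0. total_sold = 52
  Event 7 (restock 11): 0 + 11 = 11
  Event 8 (restock 19): 11 + 19 = 30
  Event 9 (sale 23): sell min(23,30)=23. stock: 30 - 23 = 7. total_sold = 75
  Event 10 (restock 21): 7 + 21 = 28
Final: stock = 28, total_sold = 75

Answer: 28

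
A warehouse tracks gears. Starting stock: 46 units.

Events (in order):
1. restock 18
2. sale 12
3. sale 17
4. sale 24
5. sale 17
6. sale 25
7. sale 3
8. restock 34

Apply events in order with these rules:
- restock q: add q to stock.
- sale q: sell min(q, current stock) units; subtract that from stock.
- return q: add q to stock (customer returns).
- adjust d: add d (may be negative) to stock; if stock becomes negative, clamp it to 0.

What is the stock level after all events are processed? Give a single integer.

Processing events:
Start: stock = 46
  Event 1 (restock 18): 46 + 18 = 64
  Event 2 (sale 12): sell min(12,64)=12. stock: 64 - 12 = 52. total_sold = 12
  Event 3 (sale 17): sell min(17,52)=17. stock: 52 - 17 = 35. total_sold = 29
  Event 4 (sale 24): sell min(24,35)=24. stock: 35 - 24 = 11. total_sold = 53
  Event 5 (sale 17): sell min(17,11)=11. stock: 11 - 11 = 0. total_sold = 64
  Event 6 (sale 25): sell min(25,0)=0. stock: 0 - 0 = 0. total_sold = 64
  Event 7 (sale 3): sell min(3,0)=0. stock: 0 - 0 = 0. total_sold = 64
  Event 8 (restock 34): 0 + 34 = 34
Final: stock = 34, total_sold = 64

Answer: 34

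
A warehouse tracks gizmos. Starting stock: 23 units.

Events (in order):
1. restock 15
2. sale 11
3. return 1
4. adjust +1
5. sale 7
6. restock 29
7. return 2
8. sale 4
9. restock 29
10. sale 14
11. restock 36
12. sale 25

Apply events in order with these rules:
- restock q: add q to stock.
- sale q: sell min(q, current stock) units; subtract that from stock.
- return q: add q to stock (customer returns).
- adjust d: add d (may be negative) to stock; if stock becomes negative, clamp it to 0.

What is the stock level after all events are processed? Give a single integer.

Processing events:
Start: stock = 23
  Event 1 (restock 15): 23 + 15 = 38
  Event 2 (sale 11): sell min(11,38)=11. stock: 38 - 11 = 27. total_sold = 11
  Event 3 (return 1): 27 + 1 = 28
  Event 4 (adjust +1): 28 + 1 = 29
  Event 5 (sale 7): sell min(7,29)=7. stock: 29 - 7 = 22. total_sold = 18
  Event 6 (restock 29): 22 + 29 = 51
  Event 7 (return 2): 51 + 2 = 53
  Event 8 (sale 4): sell min(4,53)=4. stock: 53 - 4 = 49. total_sold = 22
  Event 9 (restock 29): 49 + 29 = 78
  Event 10 (sale 14): sell min(14,78)=14. stock: 78 - 14 = 64. total_sold = 36
  Event 11 (restock 36): 64 + 36 = 100
  Event 12 (sale 25): sell min(25,100)=25. stock: 100 - 25 = 75. total_sold = 61
Final: stock = 75, total_sold = 61

Answer: 75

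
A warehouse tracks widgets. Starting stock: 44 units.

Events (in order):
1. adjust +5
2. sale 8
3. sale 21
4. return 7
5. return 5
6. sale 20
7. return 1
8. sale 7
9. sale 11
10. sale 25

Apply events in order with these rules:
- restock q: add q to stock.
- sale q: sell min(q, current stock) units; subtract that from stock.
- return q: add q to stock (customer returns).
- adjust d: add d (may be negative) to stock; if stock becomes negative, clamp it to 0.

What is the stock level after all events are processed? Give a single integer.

Processing events:
Start: stock = 44
  Event 1 (adjust +5): 44 + 5 = 49
  Event 2 (sale 8): sell min(8,49)=8. stock: 49 - 8 = 41. total_sold = 8
  Event 3 (sale 21): sell min(21,41)=21. stock: 41 - 21 = 20. total_sold = 29
  Event 4 (return 7): 20 + 7 = 27
  Event 5 (return 5): 27 + 5 = 32
  Event 6 (sale 20): sell min(20,32)=20. stock: 32 - 20 = 12. total_sold = 49
  Event 7 (return 1): 12 + 1 = 13
  Event 8 (sale 7): sell min(7,13)=7. stock: 13 - 7 = 6. total_sold = 56
  Event 9 (sale 11): sell min(11,6)=6. stock: 6 - 6 = 0. total_sold = 62
  Event 10 (sale 25): sell min(25,0)=0. stock: 0 - 0 = 0. total_sold = 62
Final: stock = 0, total_sold = 62

Answer: 0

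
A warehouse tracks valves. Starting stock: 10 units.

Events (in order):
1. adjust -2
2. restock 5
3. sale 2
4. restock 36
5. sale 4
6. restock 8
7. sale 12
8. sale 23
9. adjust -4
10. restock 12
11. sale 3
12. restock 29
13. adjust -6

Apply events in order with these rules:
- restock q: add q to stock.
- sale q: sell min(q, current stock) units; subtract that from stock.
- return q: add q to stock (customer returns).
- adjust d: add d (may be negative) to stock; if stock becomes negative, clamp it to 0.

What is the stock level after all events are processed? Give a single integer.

Processing events:
Start: stock = 10
  Event 1 (adjust -2): 10 + -2 = 8
  Event 2 (restock 5): 8 + 5 = 13
  Event 3 (sale 2): sell min(2,13)=2. stock: 13 - 2 = 11. total_sold = 2
  Event 4 (restock 36): 11 + 36 = 47
  Event 5 (sale 4): sell min(4,47)=4. stock: 47 - 4 = 43. total_sold = 6
  Event 6 (restock 8): 43 + 8 = 51
  Event 7 (sale 12): sell min(12,51)=12. stock: 51 - 12 = 39. total_sold = 18
  Event 8 (sale 23): sell min(23,39)=23. stock: 39 - 23 = 16. total_sold = 41
  Event 9 (adjust -4): 16 + -4 = 12
  Event 10 (restock 12): 12 + 12 = 24
  Event 11 (sale 3): sell min(3,24)=3. stock: 24 - 3 = 21. total_sold = 44
  Event 12 (restock 29): 21 + 29 = 50
  Event 13 (adjust -6): 50 + -6 = 44
Final: stock = 44, total_sold = 44

Answer: 44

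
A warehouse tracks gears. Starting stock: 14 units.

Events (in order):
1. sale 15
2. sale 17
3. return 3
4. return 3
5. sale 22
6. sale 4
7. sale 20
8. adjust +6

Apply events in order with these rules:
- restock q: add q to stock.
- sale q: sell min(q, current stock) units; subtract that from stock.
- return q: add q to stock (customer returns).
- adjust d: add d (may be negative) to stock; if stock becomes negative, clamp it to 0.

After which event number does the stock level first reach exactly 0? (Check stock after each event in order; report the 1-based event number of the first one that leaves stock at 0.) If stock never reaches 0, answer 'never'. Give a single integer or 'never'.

Answer: 1

Derivation:
Processing events:
Start: stock = 14
  Event 1 (sale 15): sell min(15,14)=14. stock: 14 - 14 = 0. total_sold = 14
  Event 2 (sale 17): sell min(17,0)=0. stock: 0 - 0 = 0. total_sold = 14
  Event 3 (return 3): 0 + 3 = 3
  Event 4 (return 3): 3 + 3 = 6
  Event 5 (sale 22): sell min(22,6)=6. stock: 6 - 6 = 0. total_sold = 20
  Event 6 (sale 4): sell min(4,0)=0. stock: 0 - 0 = 0. total_sold = 20
  Event 7 (sale 20): sell min(20,0)=0. stock: 0 - 0 = 0. total_sold = 20
  Event 8 (adjust +6): 0 + 6 = 6
Final: stock = 6, total_sold = 20

First zero at event 1.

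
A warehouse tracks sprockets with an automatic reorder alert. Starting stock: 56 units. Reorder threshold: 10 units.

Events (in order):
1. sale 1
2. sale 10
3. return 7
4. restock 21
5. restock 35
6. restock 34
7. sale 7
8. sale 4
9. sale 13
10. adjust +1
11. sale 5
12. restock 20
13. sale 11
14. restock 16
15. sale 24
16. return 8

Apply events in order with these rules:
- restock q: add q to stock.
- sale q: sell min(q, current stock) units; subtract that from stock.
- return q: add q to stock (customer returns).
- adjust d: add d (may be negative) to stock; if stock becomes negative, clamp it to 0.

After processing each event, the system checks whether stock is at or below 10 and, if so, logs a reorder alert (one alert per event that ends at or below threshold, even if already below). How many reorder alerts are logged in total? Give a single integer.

Answer: 0

Derivation:
Processing events:
Start: stock = 56
  Event 1 (sale 1): sell min(1,56)=1. stock: 56 - 1 = 55. total_sold = 1
  Event 2 (sale 10): sell min(10,55)=10. stock: 55 - 10 = 45. total_sold = 11
  Event 3 (return 7): 45 + 7 = 52
  Event 4 (restock 21): 52 + 21 = 73
  Event 5 (restock 35): 73 + 35 = 108
  Event 6 (restock 34): 108 + 34 = 142
  Event 7 (sale 7): sell min(7,142)=7. stock: 142 - 7 = 135. total_sold = 18
  Event 8 (sale 4): sell min(4,135)=4. stock: 135 - 4 = 131. total_sold = 22
  Event 9 (sale 13): sell min(13,131)=13. stock: 131 - 13 = 118. total_sold = 35
  Event 10 (adjust +1): 118 + 1 = 119
  Event 11 (sale 5): sell min(5,119)=5. stock: 119 - 5 = 114. total_sold = 40
  Event 12 (restock 20): 114 + 20 = 134
  Event 13 (sale 11): sell min(11,134)=11. stock: 134 - 11 = 123. total_sold = 51
  Event 14 (restock 16): 123 + 16 = 139
  Event 15 (sale 24): sell min(24,139)=24. stock: 139 - 24 = 115. total_sold = 75
  Event 16 (return 8): 115 + 8 = 123
Final: stock = 123, total_sold = 75

Checking against threshold 10:
  After event 1: stock=55 > 10
  After event 2: stock=45 > 10
  After event 3: stock=52 > 10
  After event 4: stock=73 > 10
  After event 5: stock=108 > 10
  After event 6: stock=142 > 10
  After event 7: stock=135 > 10
  After event 8: stock=131 > 10
  After event 9: stock=118 > 10
  After event 10: stock=119 > 10
  After event 11: stock=114 > 10
  After event 12: stock=134 > 10
  After event 13: stock=123 > 10
  After event 14: stock=139 > 10
  After event 15: stock=115 > 10
  After event 16: stock=123 > 10
Alert events: []. Count = 0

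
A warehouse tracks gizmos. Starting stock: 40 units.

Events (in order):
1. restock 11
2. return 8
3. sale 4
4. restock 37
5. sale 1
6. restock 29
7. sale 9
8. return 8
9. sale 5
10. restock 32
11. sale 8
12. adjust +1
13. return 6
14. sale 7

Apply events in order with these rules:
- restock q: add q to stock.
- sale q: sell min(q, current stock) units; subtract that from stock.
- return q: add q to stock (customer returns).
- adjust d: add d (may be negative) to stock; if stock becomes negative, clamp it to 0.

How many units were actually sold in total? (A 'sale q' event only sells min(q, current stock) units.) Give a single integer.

Processing events:
Start: stock = 40
  Event 1 (restock 11): 40 + 11 = 51
  Event 2 (return 8): 51 + 8 = 59
  Event 3 (sale 4): sell min(4,59)=4. stock: 59 - 4 = 55. total_sold = 4
  Event 4 (restock 37): 55 + 37 = 92
  Event 5 (sale 1): sell min(1,92)=1. stock: 92 - 1 = 91. total_sold = 5
  Event 6 (restock 29): 91 + 29 = 120
  Event 7 (sale 9): sell min(9,120)=9. stock: 120 - 9 = 111. total_sold = 14
  Event 8 (return 8): 111 + 8 = 119
  Event 9 (sale 5): sell min(5,119)=5. stock: 119 - 5 = 114. total_sold = 19
  Event 10 (restock 32): 114 + 32 = 146
  Event 11 (sale 8): sell min(8,146)=8. stock: 146 - 8 = 138. total_sold = 27
  Event 12 (adjust +1): 138 + 1 = 139
  Event 13 (return 6): 139 + 6 = 145
  Event 14 (sale 7): sell min(7,145)=7. stock: 145 - 7 = 138. total_sold = 34
Final: stock = 138, total_sold = 34

Answer: 34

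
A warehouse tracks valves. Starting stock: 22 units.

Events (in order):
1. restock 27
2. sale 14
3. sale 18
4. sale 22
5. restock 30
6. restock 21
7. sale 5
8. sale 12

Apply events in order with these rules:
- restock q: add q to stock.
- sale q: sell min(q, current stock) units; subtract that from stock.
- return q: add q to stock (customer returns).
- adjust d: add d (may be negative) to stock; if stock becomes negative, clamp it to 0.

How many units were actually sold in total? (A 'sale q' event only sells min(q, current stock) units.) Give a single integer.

Processing events:
Start: stock = 22
  Event 1 (restock 27): 22 + 27 = 49
  Event 2 (sale 14): sell min(14,49)=14. stock: 49 - 14 = 35. total_sold = 14
  Event 3 (sale 18): sell min(18,35)=18. stock: 35 - 18 = 17. total_sold = 32
  Event 4 (sale 22): sell min(22,17)=17. stock: 17 - 17 = 0. total_sold = 49
  Event 5 (restock 30): 0 + 30 = 30
  Event 6 (restock 21): 30 + 21 = 51
  Event 7 (sale 5): sell min(5,51)=5. stock: 51 - 5 = 46. total_sold = 54
  Event 8 (sale 12): sell min(12,46)=12. stock: 46 - 12 = 34. total_sold = 66
Final: stock = 34, total_sold = 66

Answer: 66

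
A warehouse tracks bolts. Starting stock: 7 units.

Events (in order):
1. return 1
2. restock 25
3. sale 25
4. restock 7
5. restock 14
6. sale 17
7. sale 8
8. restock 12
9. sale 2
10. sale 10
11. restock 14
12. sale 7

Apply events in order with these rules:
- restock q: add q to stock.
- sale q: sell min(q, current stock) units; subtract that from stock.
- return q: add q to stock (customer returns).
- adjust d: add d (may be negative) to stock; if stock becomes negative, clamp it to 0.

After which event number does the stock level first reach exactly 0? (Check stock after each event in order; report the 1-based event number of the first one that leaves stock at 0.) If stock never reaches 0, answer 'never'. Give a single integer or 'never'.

Answer: never

Derivation:
Processing events:
Start: stock = 7
  Event 1 (return 1): 7 + 1 = 8
  Event 2 (restock 25): 8 + 25 = 33
  Event 3 (sale 25): sell min(25,33)=25. stock: 33 - 25 = 8. total_sold = 25
  Event 4 (restock 7): 8 + 7 = 15
  Event 5 (restock 14): 15 + 14 = 29
  Event 6 (sale 17): sell min(17,29)=17. stock: 29 - 17 = 12. total_sold = 42
  Event 7 (sale 8): sell min(8,12)=8. stock: 12 - 8 = 4. total_sold = 50
  Event 8 (restock 12): 4 + 12 = 16
  Event 9 (sale 2): sell min(2,16)=2. stock: 16 - 2 = 14. total_sold = 52
  Event 10 (sale 10): sell min(10,14)=10. stock: 14 - 10 = 4. total_sold = 62
  Event 11 (restock 14): 4 + 14 = 18
  Event 12 (sale 7): sell min(7,18)=7. stock: 18 - 7 = 11. total_sold = 69
Final: stock = 11, total_sold = 69

Stock never reaches 0.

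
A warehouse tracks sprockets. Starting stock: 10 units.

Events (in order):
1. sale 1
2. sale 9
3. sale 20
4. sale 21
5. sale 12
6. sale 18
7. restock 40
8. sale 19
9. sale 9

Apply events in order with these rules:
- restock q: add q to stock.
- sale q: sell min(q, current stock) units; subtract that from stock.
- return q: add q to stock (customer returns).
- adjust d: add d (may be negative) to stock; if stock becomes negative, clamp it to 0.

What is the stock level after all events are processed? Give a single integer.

Answer: 12

Derivation:
Processing events:
Start: stock = 10
  Event 1 (sale 1): sell min(1,10)=1. stock: 10 - 1 = 9. total_sold = 1
  Event 2 (sale 9): sell min(9,9)=9. stock: 9 - 9 = 0. total_sold = 10
  Event 3 (sale 20): sell min(20,0)=0. stock: 0 - 0 = 0. total_sold = 10
  Event 4 (sale 21): sell min(21,0)=0. stock: 0 - 0 = 0. total_sold = 10
  Event 5 (sale 12): sell min(12,0)=0. stock: 0 - 0 = 0. total_sold = 10
  Event 6 (sale 18): sell min(18,0)=0. stock: 0 - 0 = 0. total_sold = 10
  Event 7 (restock 40): 0 + 40 = 40
  Event 8 (sale 19): sell min(19,40)=19. stock: 40 - 19 = 21. total_sold = 29
  Event 9 (sale 9): sell min(9,21)=9. stock: 21 - 9 = 12. total_sold = 38
Final: stock = 12, total_sold = 38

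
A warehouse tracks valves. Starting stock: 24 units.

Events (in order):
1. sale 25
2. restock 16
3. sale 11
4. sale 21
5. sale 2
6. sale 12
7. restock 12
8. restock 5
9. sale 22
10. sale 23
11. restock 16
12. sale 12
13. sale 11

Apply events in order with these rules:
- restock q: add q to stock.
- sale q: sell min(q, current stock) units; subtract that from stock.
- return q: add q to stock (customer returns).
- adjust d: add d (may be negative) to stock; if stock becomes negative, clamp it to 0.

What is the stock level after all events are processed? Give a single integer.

Processing events:
Start: stock = 24
  Event 1 (sale 25): sell min(25,24)=24. stock: 24 - 24 = 0. total_sold = 24
  Event 2 (restock 16): 0 + 16 = 16
  Event 3 (sale 11): sell min(11,16)=11. stock: 16 - 11 = 5. total_sold = 35
  Event 4 (sale 21): sell min(21,5)=5. stock: 5 - 5 = 0. total_sold = 40
  Event 5 (sale 2): sell min(2,0)=0. stock: 0 - 0 = 0. total_sold = 40
  Event 6 (sale 12): sell min(12,0)=0. stock: 0 - 0 = 0. total_sold = 40
  Event 7 (restock 12): 0 + 12 = 12
  Event 8 (restock 5): 12 + 5 = 17
  Event 9 (sale 22): sell min(22,17)=17. stock: 17 - 17 = 0. total_sold = 57
  Event 10 (sale 23): sell min(23,0)=0. stock: 0 - 0 = 0. total_sold = 57
  Event 11 (restock 16): 0 + 16 = 16
  Event 12 (sale 12): sell min(12,16)=12. stock: 16 - 12 = 4. total_sold = 69
  Event 13 (sale 11): sell min(11,4)=4. stock: 4 - 4 = 0. total_sold = 73
Final: stock = 0, total_sold = 73

Answer: 0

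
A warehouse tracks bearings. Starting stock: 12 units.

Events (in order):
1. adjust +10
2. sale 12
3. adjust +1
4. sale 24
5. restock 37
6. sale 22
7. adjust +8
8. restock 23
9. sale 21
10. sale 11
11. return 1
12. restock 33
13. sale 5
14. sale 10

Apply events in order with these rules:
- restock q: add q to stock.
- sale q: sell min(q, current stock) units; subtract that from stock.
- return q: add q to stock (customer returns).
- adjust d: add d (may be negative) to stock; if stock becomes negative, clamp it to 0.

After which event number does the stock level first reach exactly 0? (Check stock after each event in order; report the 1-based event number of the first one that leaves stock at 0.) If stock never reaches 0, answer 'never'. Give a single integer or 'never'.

Processing events:
Start: stock = 12
  Event 1 (adjust +10): 12 + 10 = 22
  Event 2 (sale 12): sell min(12,22)=12. stock: 22 - 12 = 10. total_sold = 12
  Event 3 (adjust +1): 10 + 1 = 11
  Event 4 (sale 24): sell min(24,11)=11. stock: 11 - 11 = 0. total_sold = 23
  Event 5 (restock 37): 0 + 37 = 37
  Event 6 (sale 22): sell min(22,37)=22. stock: 37 - 22 = 15. total_sold = 45
  Event 7 (adjust +8): 15 + 8 = 23
  Event 8 (restock 23): 23 + 23 = 46
  Event 9 (sale 21): sell min(21,46)=21. stock: 46 - 21 = 25. total_sold = 66
  Event 10 (sale 11): sell min(11,25)=11. stock: 25 - 11 = 14. total_sold = 77
  Event 11 (return 1): 14 + 1 = 15
  Event 12 (restock 33): 15 + 33 = 48
  Event 13 (sale 5): sell min(5,48)=5. stock: 48 - 5 = 43. total_sold = 82
  Event 14 (sale 10): sell min(10,43)=10. stock: 43 - 10 = 33. total_sold = 92
Final: stock = 33, total_sold = 92

First zero at event 4.

Answer: 4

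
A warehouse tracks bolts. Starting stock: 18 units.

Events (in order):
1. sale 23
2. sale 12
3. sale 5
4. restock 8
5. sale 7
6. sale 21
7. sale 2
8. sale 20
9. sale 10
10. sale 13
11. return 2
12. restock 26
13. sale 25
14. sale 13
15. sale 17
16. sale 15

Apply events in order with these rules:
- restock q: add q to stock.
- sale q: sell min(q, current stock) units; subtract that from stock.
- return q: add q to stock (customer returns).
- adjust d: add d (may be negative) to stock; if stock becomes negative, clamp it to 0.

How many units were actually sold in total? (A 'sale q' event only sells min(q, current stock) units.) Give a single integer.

Answer: 54

Derivation:
Processing events:
Start: stock = 18
  Event 1 (sale 23): sell min(23,18)=18. stock: 18 - 18 = 0. total_sold = 18
  Event 2 (sale 12): sell min(12,0)=0. stock: 0 - 0 = 0. total_sold = 18
  Event 3 (sale 5): sell min(5,0)=0. stock: 0 - 0 = 0. total_sold = 18
  Event 4 (restock 8): 0 + 8 = 8
  Event 5 (sale 7): sell min(7,8)=7. stock: 8 - 7 = 1. total_sold = 25
  Event 6 (sale 21): sell min(21,1)=1. stock: 1 - 1 = 0. total_sold = 26
  Event 7 (sale 2): sell min(2,0)=0. stock: 0 - 0 = 0. total_sold = 26
  Event 8 (sale 20): sell min(20,0)=0. stock: 0 - 0 = 0. total_sold = 26
  Event 9 (sale 10): sell min(10,0)=0. stock: 0 - 0 = 0. total_sold = 26
  Event 10 (sale 13): sell min(13,0)=0. stock: 0 - 0 = 0. total_sold = 26
  Event 11 (return 2): 0 + 2 = 2
  Event 12 (restock 26): 2 + 26 = 28
  Event 13 (sale 25): sell min(25,28)=25. stock: 28 - 25 = 3. total_sold = 51
  Event 14 (sale 13): sell min(13,3)=3. stock: 3 - 3 = 0. total_sold = 54
  Event 15 (sale 17): sell min(17,0)=0. stock: 0 - 0 = 0. total_sold = 54
  Event 16 (sale 15): sell min(15,0)=0. stock: 0 - 0 = 0. total_sold = 54
Final: stock = 0, total_sold = 54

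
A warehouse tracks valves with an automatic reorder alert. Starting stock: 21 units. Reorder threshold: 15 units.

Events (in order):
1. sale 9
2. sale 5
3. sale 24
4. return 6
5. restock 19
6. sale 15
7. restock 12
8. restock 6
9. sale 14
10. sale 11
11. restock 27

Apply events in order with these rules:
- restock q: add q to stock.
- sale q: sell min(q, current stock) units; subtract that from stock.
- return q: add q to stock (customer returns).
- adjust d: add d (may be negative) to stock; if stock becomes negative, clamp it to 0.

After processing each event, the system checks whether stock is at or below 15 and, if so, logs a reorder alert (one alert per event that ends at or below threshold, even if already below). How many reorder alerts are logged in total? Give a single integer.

Answer: 7

Derivation:
Processing events:
Start: stock = 21
  Event 1 (sale 9): sell min(9,21)=9. stock: 21 - 9 = 12. total_sold = 9
  Event 2 (sale 5): sell min(5,12)=5. stock: 12 - 5 = 7. total_sold = 14
  Event 3 (sale 24): sell min(24,7)=7. stock: 7 - 7 = 0. total_sold = 21
  Event 4 (return 6): 0 + 6 = 6
  Event 5 (restock 19): 6 + 19 = 25
  Event 6 (sale 15): sell min(15,25)=15. stock: 25 - 15 = 10. total_sold = 36
  Event 7 (restock 12): 10 + 12 = 22
  Event 8 (restock 6): 22 + 6 = 28
  Event 9 (sale 14): sell min(14,28)=14. stock: 28 - 14 = 14. total_sold = 50
  Event 10 (sale 11): sell min(11,14)=11. stock: 14 - 11 = 3. total_sold = 61
  Event 11 (restock 27): 3 + 27 = 30
Final: stock = 30, total_sold = 61

Checking against threshold 15:
  After event 1: stock=12 <= 15 -> ALERT
  After event 2: stock=7 <= 15 -> ALERT
  After event 3: stock=0 <= 15 -> ALERT
  After event 4: stock=6 <= 15 -> ALERT
  After event 5: stock=25 > 15
  After event 6: stock=10 <= 15 -> ALERT
  After event 7: stock=22 > 15
  After event 8: stock=28 > 15
  After event 9: stock=14 <= 15 -> ALERT
  After event 10: stock=3 <= 15 -> ALERT
  After event 11: stock=30 > 15
Alert events: [1, 2, 3, 4, 6, 9, 10]. Count = 7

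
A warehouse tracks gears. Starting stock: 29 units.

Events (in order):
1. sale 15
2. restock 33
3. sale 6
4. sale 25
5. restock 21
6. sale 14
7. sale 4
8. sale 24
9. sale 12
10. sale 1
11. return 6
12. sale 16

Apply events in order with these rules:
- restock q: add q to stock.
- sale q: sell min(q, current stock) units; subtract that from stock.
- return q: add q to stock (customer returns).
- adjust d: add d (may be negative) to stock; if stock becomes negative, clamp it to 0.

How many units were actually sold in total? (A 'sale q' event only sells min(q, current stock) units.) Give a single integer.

Processing events:
Start: stock = 29
  Event 1 (sale 15): sell min(15,29)=15. stock: 29 - 15 = 14. total_sold = 15
  Event 2 (restock 33): 14 + 33 = 47
  Event 3 (sale 6): sell min(6,47)=6. stock: 47 - 6 = 41. total_sold = 21
  Event 4 (sale 25): sell min(25,41)=25. stock: 41 - 25 = 16. total_sold = 46
  Event 5 (restock 21): 16 + 21 = 37
  Event 6 (sale 14): sell min(14,37)=14. stock: 37 - 14 = 23. total_sold = 60
  Event 7 (sale 4): sell min(4,23)=4. stock: 23 - 4 = 19. total_sold = 64
  Event 8 (sale 24): sell min(24,19)=19. stock: 19 - 19 = 0. total_sold = 83
  Event 9 (sale 12): sell min(12,0)=0. stock: 0 - 0 = 0. total_sold = 83
  Event 10 (sale 1): sell min(1,0)=0. stock: 0 - 0 = 0. total_sold = 83
  Event 11 (return 6): 0 + 6 = 6
  Event 12 (sale 16): sell min(16,6)=6. stock: 6 - 6 = 0. total_sold = 89
Final: stock = 0, total_sold = 89

Answer: 89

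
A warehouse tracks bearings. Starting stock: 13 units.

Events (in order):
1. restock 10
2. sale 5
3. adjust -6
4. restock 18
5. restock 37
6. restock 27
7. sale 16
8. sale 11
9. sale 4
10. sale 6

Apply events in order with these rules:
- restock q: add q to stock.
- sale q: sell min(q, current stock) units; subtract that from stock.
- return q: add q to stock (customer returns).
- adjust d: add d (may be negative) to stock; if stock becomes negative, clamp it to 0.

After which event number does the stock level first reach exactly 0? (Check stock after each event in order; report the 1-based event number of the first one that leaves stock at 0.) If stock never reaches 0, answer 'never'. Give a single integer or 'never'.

Processing events:
Start: stock = 13
  Event 1 (restock 10): 13 + 10 = 23
  Event 2 (sale 5): sell min(5,23)=5. stock: 23 - 5 = 18. total_sold = 5
  Event 3 (adjust -6): 18 + -6 = 12
  Event 4 (restock 18): 12 + 18 = 30
  Event 5 (restock 37): 30 + 37 = 67
  Event 6 (restock 27): 67 + 27 = 94
  Event 7 (sale 16): sell min(16,94)=16. stock: 94 - 16 = 78. total_sold = 21
  Event 8 (sale 11): sell min(11,78)=11. stock: 78 - 11 = 67. total_sold = 32
  Event 9 (sale 4): sell min(4,67)=4. stock: 67 - 4 = 63. total_sold = 36
  Event 10 (sale 6): sell min(6,63)=6. stock: 63 - 6 = 57. total_sold = 42
Final: stock = 57, total_sold = 42

Stock never reaches 0.

Answer: never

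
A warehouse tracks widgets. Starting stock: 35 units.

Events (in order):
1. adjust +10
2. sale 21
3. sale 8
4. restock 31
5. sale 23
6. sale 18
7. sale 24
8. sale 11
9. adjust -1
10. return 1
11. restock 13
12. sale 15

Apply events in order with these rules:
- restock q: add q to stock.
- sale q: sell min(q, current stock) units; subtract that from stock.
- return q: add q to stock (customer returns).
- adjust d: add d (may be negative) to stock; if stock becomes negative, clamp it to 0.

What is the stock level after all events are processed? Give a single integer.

Processing events:
Start: stock = 35
  Event 1 (adjust +10): 35 + 10 = 45
  Event 2 (sale 21): sell min(21,45)=21. stock: 45 - 21 = 24. total_sold = 21
  Event 3 (sale 8): sell min(8,24)=8. stock: 24 - 8 = 16. total_sold = 29
  Event 4 (restock 31): 16 + 31 = 47
  Event 5 (sale 23): sell min(23,47)=23. stock: 47 - 23 = 24. total_sold = 52
  Event 6 (sale 18): sell min(18,24)=18. stock: 24 - 18 = 6. total_sold = 70
  Event 7 (sale 24): sell min(24,6)=6. stock: 6 - 6 = 0. total_sold = 76
  Event 8 (sale 11): sell min(11,0)=0. stock: 0 - 0 = 0. total_sold = 76
  Event 9 (adjust -1): 0 + -1 = 0 (clamped to 0)
  Event 10 (return 1): 0 + 1 = 1
  Event 11 (restock 13): 1 + 13 = 14
  Event 12 (sale 15): sell min(15,14)=14. stock: 14 - 14 = 0. total_sold = 90
Final: stock = 0, total_sold = 90

Answer: 0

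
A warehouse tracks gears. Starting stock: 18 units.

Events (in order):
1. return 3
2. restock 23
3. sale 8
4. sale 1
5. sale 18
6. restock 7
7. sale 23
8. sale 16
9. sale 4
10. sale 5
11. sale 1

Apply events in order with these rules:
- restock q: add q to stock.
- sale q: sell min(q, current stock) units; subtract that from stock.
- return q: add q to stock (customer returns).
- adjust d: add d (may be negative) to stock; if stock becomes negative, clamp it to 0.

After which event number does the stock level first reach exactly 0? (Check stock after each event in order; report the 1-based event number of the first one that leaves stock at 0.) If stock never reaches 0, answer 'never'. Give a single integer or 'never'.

Answer: 8

Derivation:
Processing events:
Start: stock = 18
  Event 1 (return 3): 18 + 3 = 21
  Event 2 (restock 23): 21 + 23 = 44
  Event 3 (sale 8): sell min(8,44)=8. stock: 44 - 8 = 36. total_sold = 8
  Event 4 (sale 1): sell min(1,36)=1. stock: 36 - 1 = 35. total_sold = 9
  Event 5 (sale 18): sell min(18,35)=18. stock: 35 - 18 = 17. total_sold = 27
  Event 6 (restock 7): 17 + 7 = 24
  Event 7 (sale 23): sell min(23,24)=23. stock: 24 - 23 = 1. total_sold = 50
  Event 8 (sale 16): sell min(16,1)=1. stock: 1 - 1 = 0. total_sold = 51
  Event 9 (sale 4): sell min(4,0)=0. stock: 0 - 0 = 0. total_sold = 51
  Event 10 (sale 5): sell min(5,0)=0. stock: 0 - 0 = 0. total_sold = 51
  Event 11 (sale 1): sell min(1,0)=0. stock: 0 - 0 = 0. total_sold = 51
Final: stock = 0, total_sold = 51

First zero at event 8.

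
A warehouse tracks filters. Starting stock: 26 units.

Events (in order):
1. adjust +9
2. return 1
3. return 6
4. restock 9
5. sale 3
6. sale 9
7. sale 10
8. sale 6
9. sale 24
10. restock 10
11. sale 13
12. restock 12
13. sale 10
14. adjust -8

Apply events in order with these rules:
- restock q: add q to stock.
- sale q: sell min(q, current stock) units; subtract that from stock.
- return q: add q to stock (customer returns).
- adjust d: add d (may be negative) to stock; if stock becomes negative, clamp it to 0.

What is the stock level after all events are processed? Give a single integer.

Answer: 0

Derivation:
Processing events:
Start: stock = 26
  Event 1 (adjust +9): 26 + 9 = 35
  Event 2 (return 1): 35 + 1 = 36
  Event 3 (return 6): 36 + 6 = 42
  Event 4 (restock 9): 42 + 9 = 51
  Event 5 (sale 3): sell min(3,51)=3. stock: 51 - 3 = 48. total_sold = 3
  Event 6 (sale 9): sell min(9,48)=9. stock: 48 - 9 = 39. total_sold = 12
  Event 7 (sale 10): sell min(10,39)=10. stock: 39 - 10 = 29. total_sold = 22
  Event 8 (sale 6): sell min(6,29)=6. stock: 29 - 6 = 23. total_sold = 28
  Event 9 (sale 24): sell min(24,23)=23. stock: 23 - 23 = 0. total_sold = 51
  Event 10 (restock 10): 0 + 10 = 10
  Event 11 (sale 13): sell min(13,10)=10. stock: 10 - 10 = 0. total_sold = 61
  Event 12 (restock 12): 0 + 12 = 12
  Event 13 (sale 10): sell min(10,12)=10. stock: 12 - 10 = 2. total_sold = 71
  Event 14 (adjust -8): 2 + -8 = 0 (clamped to 0)
Final: stock = 0, total_sold = 71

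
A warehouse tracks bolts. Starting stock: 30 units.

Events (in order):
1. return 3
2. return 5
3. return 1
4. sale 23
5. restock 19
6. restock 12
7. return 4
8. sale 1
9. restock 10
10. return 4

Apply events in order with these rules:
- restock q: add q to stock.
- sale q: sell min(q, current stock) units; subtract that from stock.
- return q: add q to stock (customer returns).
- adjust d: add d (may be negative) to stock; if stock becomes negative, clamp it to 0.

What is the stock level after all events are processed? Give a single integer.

Processing events:
Start: stock = 30
  Event 1 (return 3): 30 + 3 = 33
  Event 2 (return 5): 33 + 5 = 38
  Event 3 (return 1): 38 + 1 = 39
  Event 4 (sale 23): sell min(23,39)=23. stock: 39 - 23 = 16. total_sold = 23
  Event 5 (restock 19): 16 + 19 = 35
  Event 6 (restock 12): 35 + 12 = 47
  Event 7 (return 4): 47 + 4 = 51
  Event 8 (sale 1): sell min(1,51)=1. stock: 51 - 1 = 50. total_sold = 24
  Event 9 (restock 10): 50 + 10 = 60
  Event 10 (return 4): 60 + 4 = 64
Final: stock = 64, total_sold = 24

Answer: 64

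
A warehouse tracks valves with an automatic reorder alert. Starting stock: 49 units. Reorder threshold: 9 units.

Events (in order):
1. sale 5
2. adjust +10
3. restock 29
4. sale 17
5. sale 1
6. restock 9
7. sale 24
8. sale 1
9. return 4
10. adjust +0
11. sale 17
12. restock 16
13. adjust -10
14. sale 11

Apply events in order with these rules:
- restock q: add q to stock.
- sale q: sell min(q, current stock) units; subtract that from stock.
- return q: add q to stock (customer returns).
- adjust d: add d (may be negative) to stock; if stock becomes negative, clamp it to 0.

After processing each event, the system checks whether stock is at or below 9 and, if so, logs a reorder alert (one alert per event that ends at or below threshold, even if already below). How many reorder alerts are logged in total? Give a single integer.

Processing events:
Start: stock = 49
  Event 1 (sale 5): sell min(5,49)=5. stock: 49 - 5 = 44. total_sold = 5
  Event 2 (adjust +10): 44 + 10 = 54
  Event 3 (restock 29): 54 + 29 = 83
  Event 4 (sale 17): sell min(17,83)=17. stock: 83 - 17 = 66. total_sold = 22
  Event 5 (sale 1): sell min(1,66)=1. stock: 66 - 1 = 65. total_sold = 23
  Event 6 (restock 9): 65 + 9 = 74
  Event 7 (sale 24): sell min(24,74)=24. stock: 74 - 24 = 50. total_sold = 47
  Event 8 (sale 1): sell min(1,50)=1. stock: 50 - 1 = 49. total_sold = 48
  Event 9 (return 4): 49 + 4 = 53
  Event 10 (adjust +0): 53 + 0 = 53
  Event 11 (sale 17): sell min(17,53)=17. stock: 53 - 17 = 36. total_sold = 65
  Event 12 (restock 16): 36 + 16 = 52
  Event 13 (adjust -10): 52 + -10 = 42
  Event 14 (sale 11): sell min(11,42)=11. stock: 42 - 11 = 31. total_sold = 76
Final: stock = 31, total_sold = 76

Checking against threshold 9:
  After event 1: stock=44 > 9
  After event 2: stock=54 > 9
  After event 3: stock=83 > 9
  After event 4: stock=66 > 9
  After event 5: stock=65 > 9
  After event 6: stock=74 > 9
  After event 7: stock=50 > 9
  After event 8: stock=49 > 9
  After event 9: stock=53 > 9
  After event 10: stock=53 > 9
  After event 11: stock=36 > 9
  After event 12: stock=52 > 9
  After event 13: stock=42 > 9
  After event 14: stock=31 > 9
Alert events: []. Count = 0

Answer: 0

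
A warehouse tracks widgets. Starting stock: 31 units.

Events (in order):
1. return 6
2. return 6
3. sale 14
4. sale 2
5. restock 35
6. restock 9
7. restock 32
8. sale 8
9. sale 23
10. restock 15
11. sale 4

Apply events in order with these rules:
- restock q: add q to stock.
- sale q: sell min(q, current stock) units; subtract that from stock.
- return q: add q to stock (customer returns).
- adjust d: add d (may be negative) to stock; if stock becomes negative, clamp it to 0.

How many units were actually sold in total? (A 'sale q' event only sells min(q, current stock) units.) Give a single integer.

Answer: 51

Derivation:
Processing events:
Start: stock = 31
  Event 1 (return 6): 31 + 6 = 37
  Event 2 (return 6): 37 + 6 = 43
  Event 3 (sale 14): sell min(14,43)=14. stock: 43 - 14 = 29. total_sold = 14
  Event 4 (sale 2): sell min(2,29)=2. stock: 29 - 2 = 27. total_sold = 16
  Event 5 (restock 35): 27 + 35 = 62
  Event 6 (restock 9): 62 + 9 = 71
  Event 7 (restock 32): 71 + 32 = 103
  Event 8 (sale 8): sell min(8,103)=8. stock: 103 - 8 = 95. total_sold = 24
  Event 9 (sale 23): sell min(23,95)=23. stock: 95 - 23 = 72. total_sold = 47
  Event 10 (restock 15): 72 + 15 = 87
  Event 11 (sale 4): sell min(4,87)=4. stock: 87 - 4 = 83. total_sold = 51
Final: stock = 83, total_sold = 51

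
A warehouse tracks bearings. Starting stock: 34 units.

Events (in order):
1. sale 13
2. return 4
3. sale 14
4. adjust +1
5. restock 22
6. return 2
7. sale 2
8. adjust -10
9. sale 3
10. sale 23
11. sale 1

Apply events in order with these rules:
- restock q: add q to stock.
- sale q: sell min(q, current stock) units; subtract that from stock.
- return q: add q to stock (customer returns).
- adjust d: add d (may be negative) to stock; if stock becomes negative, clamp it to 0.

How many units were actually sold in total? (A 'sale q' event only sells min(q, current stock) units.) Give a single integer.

Answer: 53

Derivation:
Processing events:
Start: stock = 34
  Event 1 (sale 13): sell min(13,34)=13. stock: 34 - 13 = 21. total_sold = 13
  Event 2 (return 4): 21 + 4 = 25
  Event 3 (sale 14): sell min(14,25)=14. stock: 25 - 14 = 11. total_sold = 27
  Event 4 (adjust +1): 11 + 1 = 12
  Event 5 (restock 22): 12 + 22 = 34
  Event 6 (return 2): 34 + 2 = 36
  Event 7 (sale 2): sell min(2,36)=2. stock: 36 - 2 = 34. total_sold = 29
  Event 8 (adjust -10): 34 + -10 = 24
  Event 9 (sale 3): sell min(3,24)=3. stock: 24 - 3 = 21. total_sold = 32
  Event 10 (sale 23): sell min(23,21)=21. stock: 21 - 21 = 0. total_sold = 53
  Event 11 (sale 1): sell min(1,0)=0. stock: 0 - 0 = 0. total_sold = 53
Final: stock = 0, total_sold = 53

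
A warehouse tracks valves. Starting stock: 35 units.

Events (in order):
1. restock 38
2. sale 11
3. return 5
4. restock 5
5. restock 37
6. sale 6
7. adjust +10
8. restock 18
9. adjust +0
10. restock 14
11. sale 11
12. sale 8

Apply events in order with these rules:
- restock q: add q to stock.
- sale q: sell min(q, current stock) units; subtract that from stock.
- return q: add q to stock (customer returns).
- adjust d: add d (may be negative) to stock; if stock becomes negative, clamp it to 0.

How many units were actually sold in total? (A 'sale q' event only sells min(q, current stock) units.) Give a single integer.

Answer: 36

Derivation:
Processing events:
Start: stock = 35
  Event 1 (restock 38): 35 + 38 = 73
  Event 2 (sale 11): sell min(11,73)=11. stock: 73 - 11 = 62. total_sold = 11
  Event 3 (return 5): 62 + 5 = 67
  Event 4 (restock 5): 67 + 5 = 72
  Event 5 (restock 37): 72 + 37 = 109
  Event 6 (sale 6): sell min(6,109)=6. stock: 109 - 6 = 103. total_sold = 17
  Event 7 (adjust +10): 103 + 10 = 113
  Event 8 (restock 18): 113 + 18 = 131
  Event 9 (adjust +0): 131 + 0 = 131
  Event 10 (restock 14): 131 + 14 = 145
  Event 11 (sale 11): sell min(11,145)=11. stock: 145 - 11 = 134. total_sold = 28
  Event 12 (sale 8): sell min(8,134)=8. stock: 134 - 8 = 126. total_sold = 36
Final: stock = 126, total_sold = 36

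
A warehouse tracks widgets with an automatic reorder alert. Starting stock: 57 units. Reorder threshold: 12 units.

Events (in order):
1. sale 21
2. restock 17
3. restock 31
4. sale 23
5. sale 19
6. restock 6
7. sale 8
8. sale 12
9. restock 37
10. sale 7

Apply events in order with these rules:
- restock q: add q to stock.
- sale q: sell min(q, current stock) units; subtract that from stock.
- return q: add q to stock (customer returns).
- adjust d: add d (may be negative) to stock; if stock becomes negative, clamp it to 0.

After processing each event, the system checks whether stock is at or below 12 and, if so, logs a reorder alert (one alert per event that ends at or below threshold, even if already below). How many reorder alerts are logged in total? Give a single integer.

Processing events:
Start: stock = 57
  Event 1 (sale 21): sell min(21,57)=21. stock: 57 - 21 = 36. total_sold = 21
  Event 2 (restock 17): 36 + 17 = 53
  Event 3 (restock 31): 53 + 31 = 84
  Event 4 (sale 23): sell min(23,84)=23. stock: 84 - 23 = 61. total_sold = 44
  Event 5 (sale 19): sell min(19,61)=19. stock: 61 - 19 = 42. total_sold = 63
  Event 6 (restock 6): 42 + 6 = 48
  Event 7 (sale 8): sell min(8,48)=8. stock: 48 - 8 = 40. total_sold = 71
  Event 8 (sale 12): sell min(12,40)=12. stock: 40 - 12 = 28. total_sold = 83
  Event 9 (restock 37): 28 + 37 = 65
  Event 10 (sale 7): sell min(7,65)=7. stock: 65 - 7 = 58. total_sold = 90
Final: stock = 58, total_sold = 90

Checking against threshold 12:
  After event 1: stock=36 > 12
  After event 2: stock=53 > 12
  After event 3: stock=84 > 12
  After event 4: stock=61 > 12
  After event 5: stock=42 > 12
  After event 6: stock=48 > 12
  After event 7: stock=40 > 12
  After event 8: stock=28 > 12
  After event 9: stock=65 > 12
  After event 10: stock=58 > 12
Alert events: []. Count = 0

Answer: 0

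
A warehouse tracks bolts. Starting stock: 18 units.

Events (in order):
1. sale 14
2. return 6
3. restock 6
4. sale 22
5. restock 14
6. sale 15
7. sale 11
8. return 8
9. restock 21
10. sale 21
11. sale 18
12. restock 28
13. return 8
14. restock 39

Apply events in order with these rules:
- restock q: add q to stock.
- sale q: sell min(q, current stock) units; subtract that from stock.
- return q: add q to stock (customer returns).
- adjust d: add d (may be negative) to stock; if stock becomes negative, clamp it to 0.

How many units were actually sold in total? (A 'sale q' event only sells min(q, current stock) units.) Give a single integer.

Processing events:
Start: stock = 18
  Event 1 (sale 14): sell min(14,18)=14. stock: 18 - 14 = 4. total_sold = 14
  Event 2 (return 6): 4 + 6 = 10
  Event 3 (restock 6): 10 + 6 = 16
  Event 4 (sale 22): sell min(22,16)=16. stock: 16 - 16 = 0. total_sold = 30
  Event 5 (restock 14): 0 + 14 = 14
  Event 6 (sale 15): sell min(15,14)=14. stock: 14 - 14 = 0. total_sold = 44
  Event 7 (sale 11): sell min(11,0)=0. stock: 0 - 0 = 0. total_sold = 44
  Event 8 (return 8): 0 + 8 = 8
  Event 9 (restock 21): 8 + 21 = 29
  Event 10 (sale 21): sell min(21,29)=21. stock: 29 - 21 = 8. total_sold = 65
  Event 11 (sale 18): sell min(18,8)=8. stock: 8 - 8 = 0. total_sold = 73
  Event 12 (restock 28): 0 + 28 = 28
  Event 13 (return 8): 28 + 8 = 36
  Event 14 (restock 39): 36 + 39 = 75
Final: stock = 75, total_sold = 73

Answer: 73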